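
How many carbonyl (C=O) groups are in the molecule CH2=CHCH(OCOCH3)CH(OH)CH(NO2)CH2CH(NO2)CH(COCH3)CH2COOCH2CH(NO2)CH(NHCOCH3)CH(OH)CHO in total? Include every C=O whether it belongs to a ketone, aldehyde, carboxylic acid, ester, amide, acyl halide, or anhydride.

5

CH(OCOCH3): ester, 1 C=O (running total 1).
CH(COCH3): ketone, 1 C=O (running total 2).
CH2COOCH2: ester, 1 C=O (running total 3).
CH(NHCOCH3): amide, 1 C=O (running total 4).
CHO: aldehyde, 1 C=O (running total 5).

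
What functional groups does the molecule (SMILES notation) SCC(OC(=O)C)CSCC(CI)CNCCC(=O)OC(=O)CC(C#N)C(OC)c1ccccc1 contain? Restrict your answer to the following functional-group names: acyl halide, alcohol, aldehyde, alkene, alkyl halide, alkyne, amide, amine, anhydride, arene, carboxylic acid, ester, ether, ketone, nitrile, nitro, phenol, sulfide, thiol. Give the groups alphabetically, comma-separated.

alkyl halide, amine, anhydride, arene, ester, ether, nitrile, sulfide, thiol

Working along the chain:
  HSCH2: –SH on an sp³ carbon → thiol.
  CH(OCOCH3): pendant –OC(=O)CH3: an acyloxy group → ester.
  CH2SCH2: C–S–C linkage → sulfide (thioether).
  CH(CH2I): pendant –CH2X: halogen on sp³ carbon → alkyl halide.
  CH2NHCH2: C–N–C with sp³ carbons and no adjacent C=O → amine (secondary).
  CH2CO-O-COCH2: two acyl groups sharing one oxygen, –C(=O)–O–C(=O)– → anhydride.
  CH(CN): pendant –C≡N: nitrile.
  CH(OCH3): pendant –OCH3: C–O–C with sp³ C, no adjacent C=O → ether.
  C6H5: –C6H5 phenyl ring → arene.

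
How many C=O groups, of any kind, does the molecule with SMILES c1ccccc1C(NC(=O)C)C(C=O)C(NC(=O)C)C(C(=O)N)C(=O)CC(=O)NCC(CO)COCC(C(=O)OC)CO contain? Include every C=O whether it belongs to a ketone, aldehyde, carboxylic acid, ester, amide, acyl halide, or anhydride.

7

CH(NHCOCH3): amide, 1 C=O (running total 1).
CH(CHO): aldehyde, 1 C=O (running total 2).
CH(NHCOCH3): amide, 1 C=O (running total 3).
CH(CONH2): amide, 1 C=O (running total 4).
CO: ketone, 1 C=O (running total 5).
CH2CONHCH2: amide, 1 C=O (running total 6).
CH(COOCH3): ester, 1 C=O (running total 7).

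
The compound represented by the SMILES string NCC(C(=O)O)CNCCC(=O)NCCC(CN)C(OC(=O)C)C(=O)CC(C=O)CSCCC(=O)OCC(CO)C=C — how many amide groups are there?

Taking each segment in turn:
  H2NCH2: –NH2 on an sp³ carbon with no adjacent C=O → amine.
  CH(COOH): pendant –COOH: carbonyl C bonded to C and –OH → carboxylic acid.
  CH2NHCH2: C–N–C with sp³ carbons and no adjacent C=O → amine (secondary).
  CH2CONHCH2: –C(=O)–N– linkage → amide (the N is not an amine).
  CH(CH2NH2): pendant –CH2NH2: N on sp³ C, no adjacent C=O → amine.
  CH(OCOCH3): pendant –OC(=O)CH3: an acyloxy group → ester.
  CO: –C(=O)– with carbon on both sides → ketone.
  CH(CHO): pendant –CHO: carbonyl C bonded to C and H → aldehyde.
  CH2SCH2: C–S–C linkage → sulfide (thioether).
  CH2COOCH2: –C(=O)–O–C with C on the carbonyl side → ester.
  CH(CH2OH): pendant –CH2OH on an sp³ backbone C → alcohol.
  CH=CH2: C=C double bond → alkene.
Amide appears at: CH2CONHCH2 → 1.

1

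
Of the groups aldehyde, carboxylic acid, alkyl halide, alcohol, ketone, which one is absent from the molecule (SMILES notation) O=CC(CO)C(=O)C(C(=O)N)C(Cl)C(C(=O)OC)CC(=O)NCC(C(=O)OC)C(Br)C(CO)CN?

alcohol: present (CH(CH2OH) — pendant –CH2OH on an sp³ backbone C → alcohol).
ketone: present (CO — –C(=O)– with carbon on both sides → ketone).
aldehyde: present (OHC — terminal –CHO: carbonyl C bonded to H and C → aldehyde).
alkyl halide: present (CH(Cl) — halogen on an sp³ carbon → alkyl halide).
carboxylic acid: absent. In CH(COOCH3), the acyl oxygen is bonded to carbon (–O–C), not to H, so this is an ester. In each of CH(CONH2) and CH2CONHCH2, the carbonyl is bonded to nitrogen, not to –OH; that is an amide.

carboxylic acid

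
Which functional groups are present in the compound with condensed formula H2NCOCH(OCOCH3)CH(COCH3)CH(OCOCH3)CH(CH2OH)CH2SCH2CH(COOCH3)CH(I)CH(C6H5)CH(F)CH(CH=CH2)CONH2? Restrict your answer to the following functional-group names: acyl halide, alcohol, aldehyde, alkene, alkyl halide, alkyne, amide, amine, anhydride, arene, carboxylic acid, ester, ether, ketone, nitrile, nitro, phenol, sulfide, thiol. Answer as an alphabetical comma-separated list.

Taking each segment in turn:
  H2NCO: –C(=O)NH2: carbonyl C bonded to C and to N → amide (the N is not a separate amine).
  CH(OCOCH3): pendant –OC(=O)CH3: an acyloxy group → ester.
  CH(COCH3): pendant –COCH3: carbonyl C bonded to two carbons → ketone.
  CH(OCOCH3): pendant –OC(=O)CH3: an acyloxy group → ester.
  CH(CH2OH): pendant –CH2OH on an sp³ backbone C → alcohol.
  CH2SCH2: C–S–C linkage → sulfide (thioether).
  CH(COOCH3): pendant –COOCH3: carbonyl C bonded to C and –OCH3 → ester.
  CH(I): halogen on an sp³ carbon → alkyl halide.
  CH(C6H5): pendant –C6H5: benzene ring → arene.
  CH(F): halogen on an sp³ carbon → alkyl halide.
  CH(CH=CH2): pendant –CH=CH2: C=C double bond → alkene.
  CONH2: –C(=O)NH2: carbonyl C bonded to C and to N → amide (the N is not a separate amine).

alcohol, alkene, alkyl halide, amide, arene, ester, ketone, sulfide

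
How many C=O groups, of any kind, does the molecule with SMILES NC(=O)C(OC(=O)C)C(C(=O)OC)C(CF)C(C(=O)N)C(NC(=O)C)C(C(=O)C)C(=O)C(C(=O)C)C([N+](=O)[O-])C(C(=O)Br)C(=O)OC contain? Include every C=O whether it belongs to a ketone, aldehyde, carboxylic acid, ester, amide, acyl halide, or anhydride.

H2NCO: amide, 1 C=O (running total 1).
CH(OCOCH3): ester, 1 C=O (running total 2).
CH(COOCH3): ester, 1 C=O (running total 3).
CH(CONH2): amide, 1 C=O (running total 4).
CH(NHCOCH3): amide, 1 C=O (running total 5).
CH(COCH3): ketone, 1 C=O (running total 6).
CO: ketone, 1 C=O (running total 7).
CH(COCH3): ketone, 1 C=O (running total 8).
CH(COBr): acyl halide, 1 C=O (running total 9).
COOCH3: ester, 1 C=O (running total 10).

10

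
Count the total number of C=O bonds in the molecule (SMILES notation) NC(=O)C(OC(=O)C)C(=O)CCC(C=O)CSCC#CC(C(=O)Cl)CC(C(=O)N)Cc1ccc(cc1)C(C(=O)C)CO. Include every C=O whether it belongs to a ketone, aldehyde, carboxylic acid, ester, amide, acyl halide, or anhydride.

7

H2NCO: amide, 1 C=O (running total 1).
CH(OCOCH3): ester, 1 C=O (running total 2).
CO: ketone, 1 C=O (running total 3).
CH(CHO): aldehyde, 1 C=O (running total 4).
CH(COCl): acyl halide, 1 C=O (running total 5).
CH(CONH2): amide, 1 C=O (running total 6).
CH(COCH3): ketone, 1 C=O (running total 7).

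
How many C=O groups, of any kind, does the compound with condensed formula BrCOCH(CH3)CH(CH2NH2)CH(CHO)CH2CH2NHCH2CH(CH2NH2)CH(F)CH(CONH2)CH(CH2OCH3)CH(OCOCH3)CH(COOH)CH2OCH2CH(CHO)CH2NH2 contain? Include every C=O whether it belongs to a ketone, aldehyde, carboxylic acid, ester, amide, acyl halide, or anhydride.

6

BrCO: acyl halide, 1 C=O (running total 1).
CH(CHO): aldehyde, 1 C=O (running total 2).
CH(CONH2): amide, 1 C=O (running total 3).
CH(OCOCH3): ester, 1 C=O (running total 4).
CH(COOH): carboxylic acid, 1 C=O (running total 5).
CH(CHO): aldehyde, 1 C=O (running total 6).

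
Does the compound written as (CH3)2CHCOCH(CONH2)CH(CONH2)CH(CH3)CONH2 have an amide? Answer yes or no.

Reading the structure from left to right:
  CO: –C(=O)– with carbon on both sides → ketone.
  CH(CONH2): pendant –CONH2: carbonyl C bonded to C and N → amide.
  CH(CONH2): pendant –CONH2: carbonyl C bonded to C and N → amide.
  CONH2: –C(=O)NH2: carbonyl C bonded to C and to N → amide (the N is not a separate amine).
The CH(CONH2) segment supplies the amide: pendant –CONH2: carbonyl C bonded to C and N → amide.

yes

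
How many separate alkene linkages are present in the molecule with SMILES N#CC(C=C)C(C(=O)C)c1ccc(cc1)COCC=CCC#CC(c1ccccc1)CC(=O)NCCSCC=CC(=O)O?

Taking each segment in turn:
  N≡C: N≡C–: carbon triple-bonded to nitrogen → nitrile.
  CH(CH=CH2): pendant –CH=CH2: C=C double bond → alkene.
  CH(COCH3): pendant –COCH3: carbonyl C bonded to two carbons → ketone.
  C6H4: para-disubstituted benzene ring → arene.
  CH2OCH2: C–O–C with sp³ carbons on both sides and no adjacent C=O → ether.
  CH=CH: C=C double bond → alkene.
  C≡C: C≡C triple bond → alkyne.
  CH(C6H5): pendant –C6H5: benzene ring → arene.
  CH2CONHCH2: –C(=O)–N– linkage → amide (the N is not an amine).
  CH2SCH2: C–S–C linkage → sulfide (thioether).
  CH=CH: C=C double bond → alkene.
  COOH: –COOH: carbonyl C bonded to –OH and C → carboxylic acid (the –OH is not a separate alcohol).
Alkene appears at: CH(CH=CH2), CH=CH, CH=CH → 3.

3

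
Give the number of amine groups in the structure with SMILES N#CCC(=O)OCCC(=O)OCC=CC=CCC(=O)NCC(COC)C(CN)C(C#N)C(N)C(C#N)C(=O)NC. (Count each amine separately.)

N≡C–: carbon triple-bonded to nitrogen → nitrile.
–C(=O)–O–C with C on the carbonyl side → ester.
–C(=O)–O–C with C on the carbonyl side → ester.
C=C double bond → alkene.
C=C double bond → alkene.
–C(=O)–N– linkage → amide (the N is not an amine).
pendant –CH2OCH3: C–O–C linkage → ether.
pendant –CH2NH2: N on sp³ C, no adjacent C=O → amine.
pendant –C≡N: nitrile.
–NH2 on an sp³ carbon with no adjacent C=O → amine.
pendant –C≡N: nitrile.
–C(=O)NHCH3: carbonyl C bonded to C and to N → amide (the N is not an amine).
Amine appears at: CH(CH2NH2), CH(NH2) → 2.

2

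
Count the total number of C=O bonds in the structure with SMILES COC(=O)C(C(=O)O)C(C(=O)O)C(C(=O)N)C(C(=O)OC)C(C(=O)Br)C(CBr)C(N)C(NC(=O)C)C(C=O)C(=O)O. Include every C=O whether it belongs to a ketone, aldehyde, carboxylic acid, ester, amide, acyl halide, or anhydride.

CH3OOC: ester, 1 C=O (running total 1).
CH(COOH): carboxylic acid, 1 C=O (running total 2).
CH(COOH): carboxylic acid, 1 C=O (running total 3).
CH(CONH2): amide, 1 C=O (running total 4).
CH(COOCH3): ester, 1 C=O (running total 5).
CH(COBr): acyl halide, 1 C=O (running total 6).
CH(NHCOCH3): amide, 1 C=O (running total 7).
CH(CHO): aldehyde, 1 C=O (running total 8).
COOH: carboxylic acid, 1 C=O (running total 9).

9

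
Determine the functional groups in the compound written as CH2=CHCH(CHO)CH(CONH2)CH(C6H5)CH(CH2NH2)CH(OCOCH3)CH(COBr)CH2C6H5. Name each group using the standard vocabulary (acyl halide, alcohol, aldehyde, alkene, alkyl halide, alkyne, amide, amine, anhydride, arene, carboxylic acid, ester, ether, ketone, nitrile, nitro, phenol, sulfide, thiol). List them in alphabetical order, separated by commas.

acyl halide, aldehyde, alkene, amide, amine, arene, ester

Reading the structure from left to right:
  CH2=CH: C=C double bond → alkene.
  CH(CHO): pendant –CHO: carbonyl C bonded to C and H → aldehyde.
  CH(CONH2): pendant –CONH2: carbonyl C bonded to C and N → amide.
  CH(C6H5): pendant –C6H5: benzene ring → arene.
  CH(CH2NH2): pendant –CH2NH2: N on sp³ C, no adjacent C=O → amine.
  CH(OCOCH3): pendant –OC(=O)CH3: an acyloxy group → ester.
  CH(COBr): pendant –C(=O)X: carbonyl C bonded to C and halogen → acyl halide.
  C6H5: –C6H5 phenyl ring → arene.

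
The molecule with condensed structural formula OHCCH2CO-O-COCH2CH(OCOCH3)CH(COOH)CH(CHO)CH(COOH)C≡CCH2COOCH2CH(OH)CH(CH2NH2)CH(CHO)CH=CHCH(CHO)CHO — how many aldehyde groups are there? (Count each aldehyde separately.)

5

terminal –CHO: carbonyl C bonded to H and C → aldehyde.
two acyl groups sharing one oxygen, –C(=O)–O–C(=O)– → anhydride.
pendant –OC(=O)CH3: an acyloxy group → ester.
pendant –COOH: carbonyl C bonded to C and –OH → carboxylic acid.
pendant –CHO: carbonyl C bonded to C and H → aldehyde.
pendant –COOH: carbonyl C bonded to C and –OH → carboxylic acid.
C≡C triple bond → alkyne.
–C(=O)–O–C with C on the carbonyl side → ester.
–OH on an sp³ carbon → alcohol (secondary).
pendant –CH2NH2: N on sp³ C, no adjacent C=O → amine.
pendant –CHO: carbonyl C bonded to C and H → aldehyde.
C=C double bond → alkene.
pendant –CHO: carbonyl C bonded to C and H → aldehyde.
terminal –CHO: carbonyl C bonded to H and C → aldehyde.
Aldehyde appears at: OHC, CH(CHO), CH(CHO), CH(CHO), CHO → 5.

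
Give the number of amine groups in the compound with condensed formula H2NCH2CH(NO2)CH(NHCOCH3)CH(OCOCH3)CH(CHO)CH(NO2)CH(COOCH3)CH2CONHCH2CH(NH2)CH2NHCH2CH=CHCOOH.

3

–NH2 on an sp³ carbon with no adjacent C=O → amine.
–NO2 on an sp³ carbon → nitro (the N=O is not a carbonyl).
pendant –NHC(=O)CH3: N bonded to a carbonyl → amide (not amine).
pendant –OC(=O)CH3: an acyloxy group → ester.
pendant –CHO: carbonyl C bonded to C and H → aldehyde.
–NO2 on an sp³ carbon → nitro (the N=O is not a carbonyl).
pendant –COOCH3: carbonyl C bonded to C and –OCH3 → ester.
–C(=O)–N– linkage → amide (the N is not an amine).
–NH2 on an sp³ carbon with no adjacent C=O → amine.
C–N–C with sp³ carbons and no adjacent C=O → amine (secondary).
C=C double bond → alkene.
–COOH: carbonyl C bonded to –OH and C → carboxylic acid (the –OH is not a separate alcohol).
Amine appears at: H2NCH2, CH(NH2), CH2NHCH2 → 3.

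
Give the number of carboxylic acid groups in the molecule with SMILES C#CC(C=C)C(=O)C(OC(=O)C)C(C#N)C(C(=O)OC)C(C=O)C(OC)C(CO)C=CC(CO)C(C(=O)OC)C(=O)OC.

Taking each segment in turn:
  HC≡C: C≡C triple bond → alkyne.
  CH(CH=CH2): pendant –CH=CH2: C=C double bond → alkene.
  CO: –C(=O)– with carbon on both sides → ketone.
  CH(OCOCH3): pendant –OC(=O)CH3: an acyloxy group → ester.
  CH(CN): pendant –C≡N: nitrile.
  CH(COOCH3): pendant –COOCH3: carbonyl C bonded to C and –OCH3 → ester.
  CH(CHO): pendant –CHO: carbonyl C bonded to C and H → aldehyde.
  CH(OCH3): pendant –OCH3: C–O–C with sp³ C, no adjacent C=O → ether.
  CH(CH2OH): pendant –CH2OH on an sp³ backbone C → alcohol.
  CH=CH: C=C double bond → alkene.
  CH(CH2OH): pendant –CH2OH on an sp³ backbone C → alcohol.
  CH(COOCH3): pendant –COOCH3: carbonyl C bonded to C and –OCH3 → ester.
  COOCH3: –C(=O)OCH3: carbonyl C bonded to C and to –OCH3 → ester (not ketone + ether).
No segment is a carboxylic acid: CH(OCOCH3) is ester, not carboxylic acid; CH(COOCH3) is ester, not carboxylic acid; CH(CHO) is aldehyde, not carboxylic acid. → 0.

0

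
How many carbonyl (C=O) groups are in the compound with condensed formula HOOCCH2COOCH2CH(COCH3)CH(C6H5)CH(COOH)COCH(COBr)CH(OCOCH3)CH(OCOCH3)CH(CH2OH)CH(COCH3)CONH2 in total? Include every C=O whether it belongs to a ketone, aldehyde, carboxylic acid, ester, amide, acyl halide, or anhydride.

HOOC: carboxylic acid, 1 C=O (running total 1).
CH2COOCH2: ester, 1 C=O (running total 2).
CH(COCH3): ketone, 1 C=O (running total 3).
CH(COOH): carboxylic acid, 1 C=O (running total 4).
CO: ketone, 1 C=O (running total 5).
CH(COBr): acyl halide, 1 C=O (running total 6).
CH(OCOCH3): ester, 1 C=O (running total 7).
CH(OCOCH3): ester, 1 C=O (running total 8).
CH(COCH3): ketone, 1 C=O (running total 9).
CONH2: amide, 1 C=O (running total 10).

10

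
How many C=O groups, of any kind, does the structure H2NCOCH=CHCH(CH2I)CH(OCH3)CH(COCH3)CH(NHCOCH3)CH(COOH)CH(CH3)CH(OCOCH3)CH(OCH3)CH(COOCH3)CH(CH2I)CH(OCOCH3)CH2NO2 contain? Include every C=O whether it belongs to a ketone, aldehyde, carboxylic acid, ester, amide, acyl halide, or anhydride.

7

H2NCO: amide, 1 C=O (running total 1).
CH(COCH3): ketone, 1 C=O (running total 2).
CH(NHCOCH3): amide, 1 C=O (running total 3).
CH(COOH): carboxylic acid, 1 C=O (running total 4).
CH(OCOCH3): ester, 1 C=O (running total 5).
CH(COOCH3): ester, 1 C=O (running total 6).
CH(OCOCH3): ester, 1 C=O (running total 7).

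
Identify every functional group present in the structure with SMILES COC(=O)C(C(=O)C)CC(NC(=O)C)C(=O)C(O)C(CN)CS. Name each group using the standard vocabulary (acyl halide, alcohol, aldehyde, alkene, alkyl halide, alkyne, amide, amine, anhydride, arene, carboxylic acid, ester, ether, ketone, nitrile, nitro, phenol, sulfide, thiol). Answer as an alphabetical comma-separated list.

alcohol, amide, amine, ester, ketone, thiol

CH3O–C(=O)–: carbonyl C bonded to C and to –OCH3 → ester (not ketone + ether).
pendant –COCH3: carbonyl C bonded to two carbons → ketone.
pendant –NHC(=O)CH3: N bonded to a carbonyl → amide (not amine).
–C(=O)– with carbon on both sides → ketone.
–OH on an sp³ carbon → alcohol (secondary).
pendant –CH2NH2: N on sp³ C, no adjacent C=O → amine.
–SH on an sp³ carbon → thiol.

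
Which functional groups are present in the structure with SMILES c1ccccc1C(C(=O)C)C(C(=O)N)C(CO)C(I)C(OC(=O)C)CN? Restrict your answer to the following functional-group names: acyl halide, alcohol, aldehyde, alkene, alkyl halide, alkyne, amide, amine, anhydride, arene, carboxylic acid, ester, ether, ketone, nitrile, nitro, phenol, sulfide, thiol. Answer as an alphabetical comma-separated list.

alcohol, alkyl halide, amide, amine, arene, ester, ketone

C6H5– phenyl ring → arene.
pendant –COCH3: carbonyl C bonded to two carbons → ketone.
pendant –CONH2: carbonyl C bonded to C and N → amide.
pendant –CH2OH on an sp³ backbone C → alcohol.
halogen on an sp³ carbon → alkyl halide.
pendant –OC(=O)CH3: an acyloxy group → ester.
–NH2 on an sp³ carbon with no adjacent C=O → amine.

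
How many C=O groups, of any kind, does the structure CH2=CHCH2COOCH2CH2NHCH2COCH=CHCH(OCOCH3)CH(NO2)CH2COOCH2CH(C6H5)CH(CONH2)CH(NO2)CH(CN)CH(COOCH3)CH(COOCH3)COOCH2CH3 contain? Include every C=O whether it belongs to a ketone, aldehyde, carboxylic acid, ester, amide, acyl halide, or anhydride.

CH2COOCH2: ester, 1 C=O (running total 1).
CO: ketone, 1 C=O (running total 2).
CH(OCOCH3): ester, 1 C=O (running total 3).
CH2COOCH2: ester, 1 C=O (running total 4).
CH(CONH2): amide, 1 C=O (running total 5).
CH(COOCH3): ester, 1 C=O (running total 6).
CH(COOCH3): ester, 1 C=O (running total 7).
COOCH2CH3: ester, 1 C=O (running total 8).

8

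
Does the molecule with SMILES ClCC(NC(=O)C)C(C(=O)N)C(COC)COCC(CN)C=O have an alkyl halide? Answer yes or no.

Working along the chain:
  ClCH2: halogen on an sp³ carbon → alkyl halide.
  CH(NHCOCH3): pendant –NHC(=O)CH3: N bonded to a carbonyl → amide (not amine).
  CH(CONH2): pendant –CONH2: carbonyl C bonded to C and N → amide.
  CH(CH2OCH3): pendant –CH2OCH3: C–O–C linkage → ether.
  CH2OCH2: C–O–C with sp³ carbons on both sides and no adjacent C=O → ether.
  CH(CH2NH2): pendant –CH2NH2: N on sp³ C, no adjacent C=O → amine.
  CHO: terminal –CHO: carbonyl C bonded to H and C → aldehyde.
The ClCH2 segment supplies the alkyl halide: halogen on an sp³ carbon → alkyl halide.

yes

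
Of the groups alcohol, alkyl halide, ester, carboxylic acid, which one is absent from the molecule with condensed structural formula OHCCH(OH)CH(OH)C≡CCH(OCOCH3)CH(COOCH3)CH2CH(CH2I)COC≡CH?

ester: present (CH(OCOCH3) — pendant –OC(=O)CH3: an acyloxy group → ester).
alcohol: present (CH(OH) — –OH on an sp³ carbon → alcohol (secondary)).
alkyl halide: present (CH(CH2I) — pendant –CH2X: halogen on sp³ carbon → alkyl halide).
carboxylic acid: absent. In each of CH(OCOCH3) and CH(COOCH3), the acyl oxygen is bonded to carbon (–O–C), not to H, so this is an ester.

carboxylic acid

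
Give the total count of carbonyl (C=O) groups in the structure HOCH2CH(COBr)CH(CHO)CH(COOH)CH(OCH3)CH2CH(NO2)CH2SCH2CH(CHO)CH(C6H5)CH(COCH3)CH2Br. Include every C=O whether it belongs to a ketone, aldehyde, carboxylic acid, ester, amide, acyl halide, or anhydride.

CH(COBr): acyl halide, 1 C=O (running total 1).
CH(CHO): aldehyde, 1 C=O (running total 2).
CH(COOH): carboxylic acid, 1 C=O (running total 3).
CH(CHO): aldehyde, 1 C=O (running total 4).
CH(COCH3): ketone, 1 C=O (running total 5).

5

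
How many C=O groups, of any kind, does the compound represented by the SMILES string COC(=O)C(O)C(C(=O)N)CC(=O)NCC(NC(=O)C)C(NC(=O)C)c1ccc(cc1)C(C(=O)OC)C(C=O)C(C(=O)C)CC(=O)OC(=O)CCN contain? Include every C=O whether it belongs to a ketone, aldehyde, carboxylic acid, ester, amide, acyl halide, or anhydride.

CH3OOC: ester, 1 C=O (running total 1).
CH(CONH2): amide, 1 C=O (running total 2).
CH2CONHCH2: amide, 1 C=O (running total 3).
CH(NHCOCH3): amide, 1 C=O (running total 4).
CH(NHCOCH3): amide, 1 C=O (running total 5).
CH(COOCH3): ester, 1 C=O (running total 6).
CH(CHO): aldehyde, 1 C=O (running total 7).
CH(COCH3): ketone, 1 C=O (running total 8).
CH2CO-O-COCH2: anhydride, 2 C=O (running total 10).

10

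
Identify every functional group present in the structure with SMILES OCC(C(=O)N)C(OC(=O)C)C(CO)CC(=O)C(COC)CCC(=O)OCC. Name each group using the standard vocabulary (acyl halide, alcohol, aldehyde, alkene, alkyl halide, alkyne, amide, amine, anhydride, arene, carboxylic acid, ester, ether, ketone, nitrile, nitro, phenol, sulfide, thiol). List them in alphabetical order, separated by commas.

alcohol, amide, ester, ether, ketone

HO– on an sp³ carbon → alcohol.
pendant –CONH2: carbonyl C bonded to C and N → amide.
pendant –OC(=O)CH3: an acyloxy group → ester.
pendant –CH2OH on an sp³ backbone C → alcohol.
–C(=O)– with carbon on both sides → ketone.
pendant –CH2OCH3: C–O–C linkage → ether.
–C(=O)OCH2CH3: carbonyl C bonded to C and to –OEt → ester.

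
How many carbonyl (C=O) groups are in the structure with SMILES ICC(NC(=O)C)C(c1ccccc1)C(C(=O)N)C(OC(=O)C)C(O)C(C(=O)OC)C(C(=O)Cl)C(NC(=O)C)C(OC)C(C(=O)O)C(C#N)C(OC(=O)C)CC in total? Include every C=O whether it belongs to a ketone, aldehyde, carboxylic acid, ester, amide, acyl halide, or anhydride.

8

CH(NHCOCH3): amide, 1 C=O (running total 1).
CH(CONH2): amide, 1 C=O (running total 2).
CH(OCOCH3): ester, 1 C=O (running total 3).
CH(COOCH3): ester, 1 C=O (running total 4).
CH(COCl): acyl halide, 1 C=O (running total 5).
CH(NHCOCH3): amide, 1 C=O (running total 6).
CH(COOH): carboxylic acid, 1 C=O (running total 7).
CH(OCOCH3): ester, 1 C=O (running total 8).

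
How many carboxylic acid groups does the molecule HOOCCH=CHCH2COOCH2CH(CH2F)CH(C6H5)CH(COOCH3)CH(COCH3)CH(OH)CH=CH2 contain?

1

Taking each segment in turn:
  HOOC: –COOH: carbonyl C bonded to –OH and C → carboxylic acid (the –OH is not a separate alcohol).
  CH=CH: C=C double bond → alkene.
  CH2COOCH2: –C(=O)–O–C with C on the carbonyl side → ester.
  CH(CH2F): pendant –CH2X: halogen on sp³ carbon → alkyl halide.
  CH(C6H5): pendant –C6H5: benzene ring → arene.
  CH(COOCH3): pendant –COOCH3: carbonyl C bonded to C and –OCH3 → ester.
  CH(COCH3): pendant –COCH3: carbonyl C bonded to two carbons → ketone.
  CH(OH): –OH on an sp³ carbon → alcohol (secondary).
  CH=CH2: C=C double bond → alkene.
Carboxylic acid appears at: HOOC → 1.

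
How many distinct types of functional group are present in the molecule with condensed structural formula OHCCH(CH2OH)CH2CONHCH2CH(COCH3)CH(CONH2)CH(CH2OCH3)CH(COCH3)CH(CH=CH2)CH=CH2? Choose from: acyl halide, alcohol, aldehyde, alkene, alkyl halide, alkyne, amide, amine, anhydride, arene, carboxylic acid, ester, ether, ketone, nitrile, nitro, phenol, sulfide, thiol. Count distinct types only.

terminal –CHO: carbonyl C bonded to H and C → aldehyde.
pendant –CH2OH on an sp³ backbone C → alcohol.
–C(=O)–N– linkage → amide (the N is not an amine).
pendant –COCH3: carbonyl C bonded to two carbons → ketone.
pendant –CONH2: carbonyl C bonded to C and N → amide.
pendant –CH2OCH3: C–O–C linkage → ether.
pendant –COCH3: carbonyl C bonded to two carbons → ketone.
pendant –CH=CH2: C=C double bond → alkene.
C=C double bond → alkene.
Distinct types present: alcohol, aldehyde, alkene, amide, ether, ketone.

6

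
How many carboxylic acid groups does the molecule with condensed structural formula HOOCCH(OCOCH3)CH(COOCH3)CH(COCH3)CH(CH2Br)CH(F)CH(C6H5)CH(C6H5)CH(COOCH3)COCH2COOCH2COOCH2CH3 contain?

1

Reading the structure from left to right:
  HOOC: –COOH: carbonyl C bonded to –OH and C → carboxylic acid (the –OH is not a separate alcohol).
  CH(OCOCH3): pendant –OC(=O)CH3: an acyloxy group → ester.
  CH(COOCH3): pendant –COOCH3: carbonyl C bonded to C and –OCH3 → ester.
  CH(COCH3): pendant –COCH3: carbonyl C bonded to two carbons → ketone.
  CH(CH2Br): pendant –CH2X: halogen on sp³ carbon → alkyl halide.
  CH(F): halogen on an sp³ carbon → alkyl halide.
  CH(C6H5): pendant –C6H5: benzene ring → arene.
  CH(C6H5): pendant –C6H5: benzene ring → arene.
  CH(COOCH3): pendant –COOCH3: carbonyl C bonded to C and –OCH3 → ester.
  CO: –C(=O)– with carbon on both sides → ketone.
  CH2COOCH2: –C(=O)–O–C with C on the carbonyl side → ester.
  COOCH2CH3: –C(=O)OCH2CH3: carbonyl C bonded to C and to –OEt → ester.
Carboxylic acid appears at: HOOC → 1.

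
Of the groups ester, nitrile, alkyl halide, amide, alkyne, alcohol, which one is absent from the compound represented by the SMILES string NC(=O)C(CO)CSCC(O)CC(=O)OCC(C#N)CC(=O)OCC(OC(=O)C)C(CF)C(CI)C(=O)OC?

alcohol: present (CH(CH2OH) — pendant –CH2OH on an sp³ backbone C → alcohol).
ester: present (CH2COOCH2 — –C(=O)–O–C with C on the carbonyl side → ester).
alkyl halide: present (CH(CH2F) — pendant –CH2X: halogen on sp³ carbon → alkyl halide).
amide: present (H2NCO — –C(=O)NH2: carbonyl C bonded to C and to N → amide (the N is not a separate amine)).
nitrile: present (CH(CN) — pendant –C≡N: nitrile).
alkyne: absent. In CH(CN), the triple bond is C≡N, not C≡C, so it is a nitrile.

alkyne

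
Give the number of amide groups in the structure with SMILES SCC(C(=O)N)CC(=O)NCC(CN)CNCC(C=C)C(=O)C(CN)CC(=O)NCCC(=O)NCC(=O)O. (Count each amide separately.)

4

Reading the structure from left to right:
  HSCH2: –SH on an sp³ carbon → thiol.
  CH(CONH2): pendant –CONH2: carbonyl C bonded to C and N → amide.
  CH2CONHCH2: –C(=O)–N– linkage → amide (the N is not an amine).
  CH(CH2NH2): pendant –CH2NH2: N on sp³ C, no adjacent C=O → amine.
  CH2NHCH2: C–N–C with sp³ carbons and no adjacent C=O → amine (secondary).
  CH(CH=CH2): pendant –CH=CH2: C=C double bond → alkene.
  CO: –C(=O)– with carbon on both sides → ketone.
  CH(CH2NH2): pendant –CH2NH2: N on sp³ C, no adjacent C=O → amine.
  CH2CONHCH2: –C(=O)–N– linkage → amide (the N is not an amine).
  CH2CONHCH2: –C(=O)–N– linkage → amide (the N is not an amine).
  COOH: –COOH: carbonyl C bonded to –OH and C → carboxylic acid (the –OH is not a separate alcohol).
Amide appears at: CH(CONH2), CH2CONHCH2, CH2CONHCH2, CH2CONHCH2 → 4.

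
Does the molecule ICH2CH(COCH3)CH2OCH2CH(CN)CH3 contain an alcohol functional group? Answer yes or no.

Taking each segment in turn:
  ICH2: halogen on an sp³ carbon → alkyl halide.
  CH(COCH3): pendant –COCH3: carbonyl C bonded to two carbons → ketone.
  CH2OCH2: C–O–C with sp³ carbons on both sides and no adjacent C=O → ether.
  CH(CN): pendant –C≡N: nitrile.
The groups actually present are: alkyl halide, ether, ketone, nitrile.

no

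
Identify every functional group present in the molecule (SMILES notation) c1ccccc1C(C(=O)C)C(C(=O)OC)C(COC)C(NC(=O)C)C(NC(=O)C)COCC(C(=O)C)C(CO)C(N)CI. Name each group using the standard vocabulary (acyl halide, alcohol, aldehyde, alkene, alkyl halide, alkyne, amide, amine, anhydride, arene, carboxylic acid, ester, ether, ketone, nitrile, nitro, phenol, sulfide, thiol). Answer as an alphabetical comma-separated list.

alcohol, alkyl halide, amide, amine, arene, ester, ether, ketone

C6H5– phenyl ring → arene.
pendant –COCH3: carbonyl C bonded to two carbons → ketone.
pendant –COOCH3: carbonyl C bonded to C and –OCH3 → ester.
pendant –CH2OCH3: C–O–C linkage → ether.
pendant –NHC(=O)CH3: N bonded to a carbonyl → amide (not amine).
pendant –NHC(=O)CH3: N bonded to a carbonyl → amide (not amine).
C–O–C with sp³ carbons on both sides and no adjacent C=O → ether.
pendant –COCH3: carbonyl C bonded to two carbons → ketone.
pendant –CH2OH on an sp³ backbone C → alcohol.
–NH2 on an sp³ carbon with no adjacent C=O → amine.
halogen on an sp³ carbon → alkyl halide.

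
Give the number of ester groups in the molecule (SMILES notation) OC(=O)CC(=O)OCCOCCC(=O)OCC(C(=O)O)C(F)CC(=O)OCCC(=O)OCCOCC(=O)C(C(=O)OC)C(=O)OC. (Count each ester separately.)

6

–COOH: carbonyl C bonded to –OH and C → carboxylic acid (the –OH is not a separate alcohol).
–C(=O)–O–C with C on the carbonyl side → ester.
C–O–C with sp³ carbons on both sides and no adjacent C=O → ether.
–C(=O)–O–C with C on the carbonyl side → ester.
pendant –COOH: carbonyl C bonded to C and –OH → carboxylic acid.
halogen on an sp³ carbon → alkyl halide.
–C(=O)–O–C with C on the carbonyl side → ester.
–C(=O)–O–C with C on the carbonyl side → ester.
C–O–C with sp³ carbons on both sides and no adjacent C=O → ether.
–C(=O)– with carbon on both sides → ketone.
pendant –COOCH3: carbonyl C bonded to C and –OCH3 → ester.
–C(=O)OCH3: carbonyl C bonded to C and to –OCH3 → ester (not ketone + ether).
Ester appears at: CH2COOCH2, CH2COOCH2, CH2COOCH2, CH2COOCH2, CH(COOCH3), COOCH3 → 6.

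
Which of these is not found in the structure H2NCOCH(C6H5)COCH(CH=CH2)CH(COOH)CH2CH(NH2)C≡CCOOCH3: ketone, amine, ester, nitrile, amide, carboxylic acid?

nitrile

ketone: present (CO — –C(=O)– with carbon on both sides → ketone).
amine: present (CH(NH2) — –NH2 on an sp³ carbon with no adjacent C=O → amine).
carboxylic acid: present (CH(COOH) — pendant –COOH: carbonyl C bonded to C and –OH → carboxylic acid).
amide: present (H2NCO — –C(=O)NH2: carbonyl C bonded to C and to N → amide (the N is not a separate amine)).
ester: present (COOCH3 — –C(=O)OCH3: carbonyl C bonded to C and to –OCH3 → ester (not ketone + ether)).
nitrile: absent. In C≡C, the triple bond is C≡C, not C≡N.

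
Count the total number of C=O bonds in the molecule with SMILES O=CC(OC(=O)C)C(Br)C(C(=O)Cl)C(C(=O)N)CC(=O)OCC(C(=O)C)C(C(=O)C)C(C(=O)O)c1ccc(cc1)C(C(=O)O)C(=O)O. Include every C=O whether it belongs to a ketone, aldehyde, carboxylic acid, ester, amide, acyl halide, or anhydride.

OHC: aldehyde, 1 C=O (running total 1).
CH(OCOCH3): ester, 1 C=O (running total 2).
CH(COCl): acyl halide, 1 C=O (running total 3).
CH(CONH2): amide, 1 C=O (running total 4).
CH2COOCH2: ester, 1 C=O (running total 5).
CH(COCH3): ketone, 1 C=O (running total 6).
CH(COCH3): ketone, 1 C=O (running total 7).
CH(COOH): carboxylic acid, 1 C=O (running total 8).
CH(COOH): carboxylic acid, 1 C=O (running total 9).
COOH: carboxylic acid, 1 C=O (running total 10).

10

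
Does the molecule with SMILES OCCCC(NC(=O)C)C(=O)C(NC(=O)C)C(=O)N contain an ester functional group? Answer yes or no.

Reading the structure from left to right:
  HOCH2: HO– on an sp³ carbon → alcohol.
  CH(NHCOCH3): pendant –NHC(=O)CH3: N bonded to a carbonyl → amide (not amine).
  CO: –C(=O)– with carbon on both sides → ketone.
  CH(NHCOCH3): pendant –NHC(=O)CH3: N bonded to a carbonyl → amide (not amine).
  CONH2: –C(=O)NH2: carbonyl C bonded to C and to N → amide (the N is not a separate amine).
The groups actually present are: alcohol, amide, ketone.

no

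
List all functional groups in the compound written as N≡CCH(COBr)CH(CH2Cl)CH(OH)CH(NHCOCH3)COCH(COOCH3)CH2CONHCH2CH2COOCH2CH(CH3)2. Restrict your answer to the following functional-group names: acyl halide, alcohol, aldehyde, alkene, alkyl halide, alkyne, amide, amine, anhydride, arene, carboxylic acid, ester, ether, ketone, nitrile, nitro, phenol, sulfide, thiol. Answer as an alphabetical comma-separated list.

N≡C–: carbon triple-bonded to nitrogen → nitrile.
pendant –C(=O)X: carbonyl C bonded to C and halogen → acyl halide.
pendant –CH2X: halogen on sp³ carbon → alkyl halide.
–OH on an sp³ carbon → alcohol (secondary).
pendant –NHC(=O)CH3: N bonded to a carbonyl → amide (not amine).
–C(=O)– with carbon on both sides → ketone.
pendant –COOCH3: carbonyl C bonded to C and –OCH3 → ester.
–C(=O)–N– linkage → amide (the N is not an amine).
–C(=O)–O–C with C on the carbonyl side → ester.

acyl halide, alcohol, alkyl halide, amide, ester, ketone, nitrile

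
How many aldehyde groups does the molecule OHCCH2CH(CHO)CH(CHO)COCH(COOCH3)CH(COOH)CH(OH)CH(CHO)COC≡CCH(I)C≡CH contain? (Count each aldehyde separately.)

Working along the chain:
  OHC: terminal –CHO: carbonyl C bonded to H and C → aldehyde.
  CH(CHO): pendant –CHO: carbonyl C bonded to C and H → aldehyde.
  CH(CHO): pendant –CHO: carbonyl C bonded to C and H → aldehyde.
  CO: –C(=O)– with carbon on both sides → ketone.
  CH(COOCH3): pendant –COOCH3: carbonyl C bonded to C and –OCH3 → ester.
  CH(COOH): pendant –COOH: carbonyl C bonded to C and –OH → carboxylic acid.
  CH(OH): –OH on an sp³ carbon → alcohol (secondary).
  CH(CHO): pendant –CHO: carbonyl C bonded to C and H → aldehyde.
  CO: –C(=O)– with carbon on both sides → ketone.
  C≡C: C≡C triple bond → alkyne.
  CH(I): halogen on an sp³ carbon → alkyl halide.
  C≡CH: C≡C triple bond → alkyne.
Aldehyde appears at: OHC, CH(CHO), CH(CHO), CH(CHO) → 4.

4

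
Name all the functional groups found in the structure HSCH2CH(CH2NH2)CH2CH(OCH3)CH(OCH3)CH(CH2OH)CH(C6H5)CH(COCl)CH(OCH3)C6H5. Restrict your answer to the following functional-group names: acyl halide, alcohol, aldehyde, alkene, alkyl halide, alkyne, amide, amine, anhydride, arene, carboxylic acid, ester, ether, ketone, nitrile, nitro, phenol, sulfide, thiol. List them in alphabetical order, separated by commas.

Reading the structure from left to right:
  HSCH2: –SH on an sp³ carbon → thiol.
  CH(CH2NH2): pendant –CH2NH2: N on sp³ C, no adjacent C=O → amine.
  CH(OCH3): pendant –OCH3: C–O–C with sp³ C, no adjacent C=O → ether.
  CH(OCH3): pendant –OCH3: C–O–C with sp³ C, no adjacent C=O → ether.
  CH(CH2OH): pendant –CH2OH on an sp³ backbone C → alcohol.
  CH(C6H5): pendant –C6H5: benzene ring → arene.
  CH(COCl): pendant –C(=O)X: carbonyl C bonded to C and halogen → acyl halide.
  CH(OCH3): pendant –OCH3: C–O–C with sp³ C, no adjacent C=O → ether.
  C6H5: –C6H5 phenyl ring → arene.

acyl halide, alcohol, amine, arene, ether, thiol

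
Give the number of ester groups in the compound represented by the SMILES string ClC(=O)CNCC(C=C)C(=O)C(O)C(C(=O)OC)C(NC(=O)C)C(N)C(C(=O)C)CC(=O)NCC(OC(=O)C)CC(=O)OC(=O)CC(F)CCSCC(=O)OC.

3

–C(=O)Cl: carbonyl C bonded to C and to a halogen → acyl halide (not alkyl halide).
C–N–C with sp³ carbons and no adjacent C=O → amine (secondary).
pendant –CH=CH2: C=C double bond → alkene.
–C(=O)– with carbon on both sides → ketone.
–OH on an sp³ carbon → alcohol (secondary).
pendant –COOCH3: carbonyl C bonded to C and –OCH3 → ester.
pendant –NHC(=O)CH3: N bonded to a carbonyl → amide (not amine).
–NH2 on an sp³ carbon with no adjacent C=O → amine.
pendant –COCH3: carbonyl C bonded to two carbons → ketone.
–C(=O)–N– linkage → amide (the N is not an amine).
pendant –OC(=O)CH3: an acyloxy group → ester.
two acyl groups sharing one oxygen, –C(=O)–O–C(=O)– → anhydride.
halogen on an sp³ carbon → alkyl halide.
C–S–C linkage → sulfide (thioether).
–C(=O)OCH3: carbonyl C bonded to C and to –OCH3 → ester (not ketone + ether).
Ester appears at: CH(COOCH3), CH(OCOCH3), COOCH3 → 3.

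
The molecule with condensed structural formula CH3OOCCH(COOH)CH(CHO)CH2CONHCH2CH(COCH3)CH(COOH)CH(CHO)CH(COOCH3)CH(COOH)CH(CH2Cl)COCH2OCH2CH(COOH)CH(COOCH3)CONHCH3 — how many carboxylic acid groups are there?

4

CH3O–C(=O)–: carbonyl C bonded to C and to –OCH3 → ester (not ketone + ether).
pendant –COOH: carbonyl C bonded to C and –OH → carboxylic acid.
pendant –CHO: carbonyl C bonded to C and H → aldehyde.
–C(=O)–N– linkage → amide (the N is not an amine).
pendant –COCH3: carbonyl C bonded to two carbons → ketone.
pendant –COOH: carbonyl C bonded to C and –OH → carboxylic acid.
pendant –CHO: carbonyl C bonded to C and H → aldehyde.
pendant –COOCH3: carbonyl C bonded to C and –OCH3 → ester.
pendant –COOH: carbonyl C bonded to C and –OH → carboxylic acid.
pendant –CH2X: halogen on sp³ carbon → alkyl halide.
–C(=O)– with carbon on both sides → ketone.
C–O–C with sp³ carbons on both sides and no adjacent C=O → ether.
pendant –COOH: carbonyl C bonded to C and –OH → carboxylic acid.
pendant –COOCH3: carbonyl C bonded to C and –OCH3 → ester.
–C(=O)NHCH3: carbonyl C bonded to C and to N → amide (the N is not an amine).
Carboxylic acid appears at: CH(COOH), CH(COOH), CH(COOH), CH(COOH) → 4.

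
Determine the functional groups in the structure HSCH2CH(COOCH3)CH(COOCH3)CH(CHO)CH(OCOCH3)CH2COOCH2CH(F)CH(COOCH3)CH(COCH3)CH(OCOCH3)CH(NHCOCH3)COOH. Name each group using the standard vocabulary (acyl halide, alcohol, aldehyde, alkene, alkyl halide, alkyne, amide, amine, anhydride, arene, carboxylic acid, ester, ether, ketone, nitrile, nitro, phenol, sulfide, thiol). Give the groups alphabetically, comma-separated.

aldehyde, alkyl halide, amide, carboxylic acid, ester, ketone, thiol

Working along the chain:
  HSCH2: –SH on an sp³ carbon → thiol.
  CH(COOCH3): pendant –COOCH3: carbonyl C bonded to C and –OCH3 → ester.
  CH(COOCH3): pendant –COOCH3: carbonyl C bonded to C and –OCH3 → ester.
  CH(CHO): pendant –CHO: carbonyl C bonded to C and H → aldehyde.
  CH(OCOCH3): pendant –OC(=O)CH3: an acyloxy group → ester.
  CH2COOCH2: –C(=O)–O–C with C on the carbonyl side → ester.
  CH(F): halogen on an sp³ carbon → alkyl halide.
  CH(COOCH3): pendant –COOCH3: carbonyl C bonded to C and –OCH3 → ester.
  CH(COCH3): pendant –COCH3: carbonyl C bonded to two carbons → ketone.
  CH(OCOCH3): pendant –OC(=O)CH3: an acyloxy group → ester.
  CH(NHCOCH3): pendant –NHC(=O)CH3: N bonded to a carbonyl → amide (not amine).
  COOH: –COOH: carbonyl C bonded to –OH and C → carboxylic acid (the –OH is not a separate alcohol).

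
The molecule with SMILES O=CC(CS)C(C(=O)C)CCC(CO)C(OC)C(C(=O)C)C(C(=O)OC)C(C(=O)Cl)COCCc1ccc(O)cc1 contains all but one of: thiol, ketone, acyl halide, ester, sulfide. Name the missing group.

sulfide

ketone: present (CH(COCH3) — pendant –COCH3: carbonyl C bonded to two carbons → ketone).
acyl halide: present (CH(COCl) — pendant –C(=O)X: carbonyl C bonded to C and halogen → acyl halide).
thiol: present (CH(CH2SH) — pendant –CH2SH → thiol).
ester: present (CH(COOCH3) — pendant –COOCH3: carbonyl C bonded to C and –OCH3 → ester).
sulfide: no segment matches this pattern.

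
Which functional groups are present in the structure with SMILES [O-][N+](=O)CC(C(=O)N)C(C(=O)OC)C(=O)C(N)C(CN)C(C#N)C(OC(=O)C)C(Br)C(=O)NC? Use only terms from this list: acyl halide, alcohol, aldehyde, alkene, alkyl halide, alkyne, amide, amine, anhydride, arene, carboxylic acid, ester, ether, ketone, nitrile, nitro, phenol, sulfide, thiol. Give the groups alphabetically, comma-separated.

alkyl halide, amide, amine, ester, ketone, nitrile, nitro

–NO2 on carbon → nitro group.
pendant –CONH2: carbonyl C bonded to C and N → amide.
pendant –COOCH3: carbonyl C bonded to C and –OCH3 → ester.
–C(=O)– with carbon on both sides → ketone.
–NH2 on an sp³ carbon with no adjacent C=O → amine.
pendant –CH2NH2: N on sp³ C, no adjacent C=O → amine.
pendant –C≡N: nitrile.
pendant –OC(=O)CH3: an acyloxy group → ester.
halogen on an sp³ carbon → alkyl halide.
–C(=O)NHCH3: carbonyl C bonded to C and to N → amide (the N is not an amine).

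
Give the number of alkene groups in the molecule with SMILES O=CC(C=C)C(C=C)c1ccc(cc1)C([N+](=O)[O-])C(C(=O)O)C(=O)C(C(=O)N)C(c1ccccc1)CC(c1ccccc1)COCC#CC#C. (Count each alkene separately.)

2

terminal –CHO: carbonyl C bonded to H and C → aldehyde.
pendant –CH=CH2: C=C double bond → alkene.
pendant –CH=CH2: C=C double bond → alkene.
para-disubstituted benzene ring → arene.
–NO2 on an sp³ carbon → nitro (the N=O is not a carbonyl).
pendant –COOH: carbonyl C bonded to C and –OH → carboxylic acid.
–C(=O)– with carbon on both sides → ketone.
pendant –CONH2: carbonyl C bonded to C and N → amide.
pendant –C6H5: benzene ring → arene.
pendant –C6H5: benzene ring → arene.
C–O–C with sp³ carbons on both sides and no adjacent C=O → ether.
C≡C triple bond → alkyne.
C≡C triple bond → alkyne.
Alkene appears at: CH(CH=CH2), CH(CH=CH2) → 2.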